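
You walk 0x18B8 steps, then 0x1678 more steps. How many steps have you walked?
Convert 0x18B8 (hexadecimal) → 1×4096 + 8×256 + 11×16 + 8 = 6328 (decimal)
Convert 0x1678 (hexadecimal) → 1×4096 + 6×256 + 7×16 + 8 = 5752 (decimal)
Compute 6328 + 5752 = 12080
12080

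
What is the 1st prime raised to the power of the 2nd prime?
Convert the 1st prime (prime index) → 2 (decimal)
Convert the 2nd prime (prime index) → 3 (decimal)
Compute 2 ^ 3 = 8
8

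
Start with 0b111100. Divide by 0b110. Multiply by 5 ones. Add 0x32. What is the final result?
Convert 0b111100 (binary) → 32 + 16 + 8 + 4 = 60 (decimal)
Start: 60
Convert 0b110 (binary) → 4 + 2 = 6 (decimal)
60 ÷ 6 = 10
Convert 5 ones (place-value notation) → 5 (decimal)
10 × 5 = 50
Convert 0x32 (hexadecimal) → 3×16 + 2 = 50 (decimal)
50 + 50 = 100
100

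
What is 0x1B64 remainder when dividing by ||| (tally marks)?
Convert 0x1B64 (hexadecimal) → 1×4096 + 11×256 + 6×16 + 4 = 7012 (decimal)
Convert ||| (tally marks) → 3 (decimal)
Compute 7012 mod 3 = 1
1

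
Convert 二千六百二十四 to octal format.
Convert 二千六百二十四 (Chinese numeral) → 2×1000 + 6×100 + 2×10 + 4 = 2624 (decimal)
Convert 2624 (decimal) → 2624 = 5×512 + 1×64 → 0o5100 (octal)
0o5100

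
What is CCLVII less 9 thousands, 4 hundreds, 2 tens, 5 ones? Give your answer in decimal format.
Convert CCLVII (Roman numeral) → 100 + 100 + 50 + 5 + 1 + 1 = 257 (decimal)
Convert 9 thousands, 4 hundreds, 2 tens, 5 ones (place-value notation) → 9×1000 + 4×100 + 2×10 + 5 = 9425 (decimal)
Compute 257 - 9425 = -9168
-9168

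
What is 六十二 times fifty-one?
Convert 六十二 (Chinese numeral) → 6×10 + 2 = 62 (decimal)
Convert fifty-one (English words) → 51 (decimal)
Compute 62 × 51 = 3162
3162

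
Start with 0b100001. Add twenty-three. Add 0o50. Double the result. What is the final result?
Convert 0b100001 (binary) → 32 + 1 = 33 (decimal)
Start: 33
Convert twenty-three (English words) → 23 (decimal)
33 + 23 = 56
Convert 0o50 (octal) → 5×8 = 40 (decimal)
56 + 40 = 96
96 × 2 = 192
192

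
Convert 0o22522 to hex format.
Convert 0o22522 (octal) → 2×4096 + 2×512 + 5×64 + 2×8 + 2 = 9554 (decimal)
Convert 9554 (decimal) → 9554 = 2×4096 + 5×256 + 5×16 + 2 → 0x2552 (hexadecimal)
0x2552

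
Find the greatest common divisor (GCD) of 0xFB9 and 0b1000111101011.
Convert 0xFB9 (hexadecimal) → 15×256 + 11×16 + 9 = 4025 (decimal)
Convert 0b1000111101011 (binary) → 4096 + 256 + 128 + 64 + 32 + 8 + 2 + 1 = 4587 (decimal)
Compute gcd(4025, 4587) = 1
1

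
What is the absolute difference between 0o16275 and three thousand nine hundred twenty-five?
Convert 0o16275 (octal) → 1×4096 + 6×512 + 2×64 + 7×8 + 5 = 7357 (decimal)
Convert three thousand nine hundred twenty-five (English words) → 3×1000 + 9×100 + 25 = 3925 (decimal)
Compute |7357 - 3925| = 3432
3432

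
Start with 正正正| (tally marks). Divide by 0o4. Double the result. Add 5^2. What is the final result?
Convert 正正正| (tally marks) → 5 + 5 + 5 + 1 = 16 (decimal)
Start: 16
Convert 0o4 (octal) → 4 (decimal)
16 ÷ 4 = 4
4 × 2 = 8
Convert 5^2 (power) → 25 (decimal)
8 + 25 = 33
33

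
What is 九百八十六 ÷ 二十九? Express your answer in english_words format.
Convert 九百八十六 (Chinese numeral) → 9×100 + 8×10 + 6 = 986 (decimal)
Convert 二十九 (Chinese numeral) → 2×10 + 9 = 29 (decimal)
Compute 986 ÷ 29 = 34
Convert 34 (decimal) → thirty-four (English words)
thirty-four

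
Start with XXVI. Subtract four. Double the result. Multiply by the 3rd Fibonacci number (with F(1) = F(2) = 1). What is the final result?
Convert XXVI (Roman numeral) → 10 + 10 + 5 + 1 = 26 (decimal)
Start: 26
Convert four (English words) → 4 (decimal)
26 - 4 = 22
22 × 2 = 44
Convert the 3rd Fibonacci number (with F(1) = F(2) = 1) (Fibonacci index) → 1, 1, 2 → 2 (decimal)
44 × 2 = 88
88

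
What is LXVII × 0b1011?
Convert LXVII (Roman numeral) → 50 + 10 + 5 + 1 + 1 = 67 (decimal)
Convert 0b1011 (binary) → 8 + 2 + 1 = 11 (decimal)
Compute 67 × 11 = 737
737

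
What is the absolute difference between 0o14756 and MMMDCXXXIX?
Convert 0o14756 (octal) → 1×4096 + 4×512 + 7×64 + 5×8 + 6 = 6638 (decimal)
Convert MMMDCXXXIX (Roman numeral) → 1000 + 1000 + 1000 + 500 + 100 + 10 + 10 + 10 + 9 = 3639 (decimal)
Compute |6638 - 3639| = 2999
2999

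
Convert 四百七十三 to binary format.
Convert 四百七十三 (Chinese numeral) → 4×100 + 7×10 + 3 = 473 (decimal)
Convert 473 (decimal) → 473 = 256 + 128 + 64 + 16 + 8 + 1 → 0b111011001 (binary)
0b111011001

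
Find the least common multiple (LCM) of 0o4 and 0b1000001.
Convert 0o4 (octal) → 4 (decimal)
Convert 0b1000001 (binary) → 64 + 1 = 65 (decimal)
Compute lcm(4, 65) = 260
260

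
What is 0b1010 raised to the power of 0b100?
Convert 0b1010 (binary) → 8 + 2 = 10 (decimal)
Convert 0b100 (binary) → 4 (decimal)
Compute 10 ^ 4 = 10000
10000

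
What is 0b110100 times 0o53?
Convert 0b110100 (binary) → 32 + 16 + 4 = 52 (decimal)
Convert 0o53 (octal) → 5×8 + 3 = 43 (decimal)
Compute 52 × 43 = 2236
2236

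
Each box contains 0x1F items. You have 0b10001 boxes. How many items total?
Convert 0x1F (hexadecimal) → 1×16 + 15 = 31 (decimal)
Convert 0b10001 (binary) → 16 + 1 = 17 (decimal)
Compute 31 × 17 = 527
527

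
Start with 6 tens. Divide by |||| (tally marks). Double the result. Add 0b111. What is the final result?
Convert 6 tens (place-value notation) → 6×10 = 60 (decimal)
Start: 60
Convert |||| (tally marks) → 4 (decimal)
60 ÷ 4 = 15
15 × 2 = 30
Convert 0b111 (binary) → 4 + 2 + 1 = 7 (decimal)
30 + 7 = 37
37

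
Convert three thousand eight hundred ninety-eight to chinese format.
Convert three thousand eight hundred ninety-eight (English words) → 3×1000 + 8×100 + 98 = 3898 (decimal)
Convert 3898 (decimal) → 3898 = 3×1000 + 8×100 + 9×10 + 8 → 三千八百九十八 (Chinese numeral)
三千八百九十八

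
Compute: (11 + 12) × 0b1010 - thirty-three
Convert 0b1010 (binary) → 8 + 2 = 10 (decimal)
Convert thirty-three (English words) → 33 (decimal)
Expression in decimal: (11 + 12) × 10 - 33
Parentheses first: 11 + 12 = 23
Multiply: 23 × 10 = 230
Subtract: 230 - 33 = 197
197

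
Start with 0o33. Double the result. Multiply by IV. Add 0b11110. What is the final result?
Convert 0o33 (octal) → 3×8 + 3 = 27 (decimal)
Start: 27
27 × 2 = 54
Convert IV (Roman numeral) → 4 (decimal)
54 × 4 = 216
Convert 0b11110 (binary) → 16 + 8 + 4 + 2 = 30 (decimal)
216 + 30 = 246
246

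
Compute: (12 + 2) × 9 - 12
Parentheses first: 12 + 2 = 14
Multiply: 14 × 9 = 126
Subtract: 126 - 12 = 114
114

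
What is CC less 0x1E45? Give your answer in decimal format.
Convert CC (Roman numeral) → 100 + 100 = 200 (decimal)
Convert 0x1E45 (hexadecimal) → 1×4096 + 14×256 + 4×16 + 5 = 7749 (decimal)
Compute 200 - 7749 = -7549
-7549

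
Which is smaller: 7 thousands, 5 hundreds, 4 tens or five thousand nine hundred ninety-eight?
Convert 7 thousands, 5 hundreds, 4 tens (place-value notation) → 7×1000 + 5×100 + 4×10 = 7540 (decimal)
Convert five thousand nine hundred ninety-eight (English words) → 5×1000 + 9×100 + 98 = 5998 (decimal)
Compare 7540 vs 5998: smaller = 5998
5998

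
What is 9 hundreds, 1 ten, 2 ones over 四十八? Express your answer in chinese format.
Convert 9 hundreds, 1 ten, 2 ones (place-value notation) → 9×100 + 1×10 + 2 = 912 (decimal)
Convert 四十八 (Chinese numeral) → 4×10 + 8 = 48 (decimal)
Compute 912 ÷ 48 = 19
Convert 19 (decimal) → 19 = 1×10 + 9 → 十九 (Chinese numeral)
十九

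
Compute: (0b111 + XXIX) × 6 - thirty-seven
Convert 0b111 (binary) → 4 + 2 + 1 = 7 (decimal)
Convert XXIX (Roman numeral) → 10 + 10 + 9 = 29 (decimal)
Convert thirty-seven (English words) → 37 (decimal)
Expression in decimal: (7 + 29) × 6 - 37
Parentheses first: 7 + 29 = 36
Multiply: 36 × 6 = 216
Subtract: 216 - 37 = 179
179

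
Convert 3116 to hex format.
Convert 3116 (decimal) → 3116 = 12×256 + 2×16 + 12 → 0xC2C (hexadecimal)
0xC2C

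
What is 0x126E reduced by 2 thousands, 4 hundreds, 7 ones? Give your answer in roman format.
Convert 0x126E (hexadecimal) → 1×4096 + 2×256 + 6×16 + 14 = 4718 (decimal)
Convert 2 thousands, 4 hundreds, 7 ones (place-value notation) → 2×1000 + 4×100 + 7 = 2407 (decimal)
Compute 4718 - 2407 = 2311
Convert 2311 (decimal) → 2311 = 1000 + 1000 + 100 + 100 + 100 + 10 + 1 → MMCCCXI (Roman numeral)
MMCCCXI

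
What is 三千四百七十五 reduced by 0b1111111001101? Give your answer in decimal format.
Convert 三千四百七十五 (Chinese numeral) → 3×1000 + 4×100 + 7×10 + 5 = 3475 (decimal)
Convert 0b1111111001101 (binary) → 4096 + 2048 + 1024 + 512 + 256 + 128 + 64 + 8 + 4 + 1 = 8141 (decimal)
Compute 3475 - 8141 = -4666
-4666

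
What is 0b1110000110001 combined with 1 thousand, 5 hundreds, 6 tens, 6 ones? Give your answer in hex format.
Convert 0b1110000110001 (binary) → 4096 + 2048 + 1024 + 32 + 16 + 1 = 7217 (decimal)
Convert 1 thousand, 5 hundreds, 6 tens, 6 ones (place-value notation) → 1×1000 + 5×100 + 6×10 + 6 = 1566 (decimal)
Compute 7217 + 1566 = 8783
Convert 8783 (decimal) → 8783 = 2×4096 + 2×256 + 4×16 + 15 → 0x224F (hexadecimal)
0x224F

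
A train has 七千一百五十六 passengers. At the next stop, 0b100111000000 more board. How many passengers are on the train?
Convert 七千一百五十六 (Chinese numeral) → 7×1000 + 1×100 + 5×10 + 6 = 7156 (decimal)
Convert 0b100111000000 (binary) → 2048 + 256 + 128 + 64 = 2496 (decimal)
Compute 7156 + 2496 = 9652
9652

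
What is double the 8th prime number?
The 8th prime number = 19
Compute 19 × 2 = 38
38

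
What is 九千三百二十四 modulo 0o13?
Convert 九千三百二十四 (Chinese numeral) → 9×1000 + 3×100 + 2×10 + 4 = 9324 (decimal)
Convert 0o13 (octal) → 1×8 + 3 = 11 (decimal)
Compute 9324 mod 11 = 7
7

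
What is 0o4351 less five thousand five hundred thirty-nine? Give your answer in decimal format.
Convert 0o4351 (octal) → 4×512 + 3×64 + 5×8 + 1 = 2281 (decimal)
Convert five thousand five hundred thirty-nine (English words) → 5×1000 + 5×100 + 39 = 5539 (decimal)
Compute 2281 - 5539 = -3258
-3258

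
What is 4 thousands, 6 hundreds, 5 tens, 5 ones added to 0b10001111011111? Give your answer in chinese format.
Convert 4 thousands, 6 hundreds, 5 tens, 5 ones (place-value notation) → 4×1000 + 6×100 + 5×10 + 5 = 4655 (decimal)
Convert 0b10001111011111 (binary) → 8192 + 512 + 256 + 128 + 64 + 16 + 8 + 4 + 2 + 1 = 9183 (decimal)
Compute 4655 + 9183 = 13838
Convert 13838 (decimal) → 13838 = 1×10000 + 3×1000 + 8×100 + 3×10 + 8 → 一万三千八百三十八 (Chinese numeral)
一万三千八百三十八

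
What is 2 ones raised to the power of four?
Convert 2 ones (place-value notation) → 2 (decimal)
Convert four (English words) → 4 (decimal)
Compute 2 ^ 4 = 16
16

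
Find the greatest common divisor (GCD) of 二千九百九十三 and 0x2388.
Convert 二千九百九十三 (Chinese numeral) → 2×1000 + 9×100 + 9×10 + 3 = 2993 (decimal)
Convert 0x2388 (hexadecimal) → 2×4096 + 3×256 + 8×16 + 8 = 9096 (decimal)
Compute gcd(2993, 9096) = 1
1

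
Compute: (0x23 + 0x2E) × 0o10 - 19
Convert 0x23 (hexadecimal) → 2×16 + 3 = 35 (decimal)
Convert 0x2E (hexadecimal) → 2×16 + 14 = 46 (decimal)
Convert 0o10 (octal) → 1×8 = 8 (decimal)
Expression in decimal: (35 + 46) × 8 - 19
Parentheses first: 35 + 46 = 81
Multiply: 81 × 8 = 648
Subtract: 648 - 19 = 629
629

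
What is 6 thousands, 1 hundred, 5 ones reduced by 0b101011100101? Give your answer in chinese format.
Convert 6 thousands, 1 hundred, 5 ones (place-value notation) → 6×1000 + 1×100 + 5 = 6105 (decimal)
Convert 0b101011100101 (binary) → 2048 + 512 + 128 + 64 + 32 + 4 + 1 = 2789 (decimal)
Compute 6105 - 2789 = 3316
Convert 3316 (decimal) → 3316 = 3×1000 + 3×100 + 1×10 + 6 → 三千三百一十六 (Chinese numeral)
三千三百一十六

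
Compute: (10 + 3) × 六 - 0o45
Convert 六 (Chinese numeral) → 6 (decimal)
Convert 0o45 (octal) → 4×8 + 5 = 37 (decimal)
Expression in decimal: (10 + 3) × 6 - 37
Parentheses first: 10 + 3 = 13
Multiply: 13 × 6 = 78
Subtract: 78 - 37 = 41
41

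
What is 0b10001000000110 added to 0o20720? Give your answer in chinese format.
Convert 0b10001000000110 (binary) → 8192 + 512 + 4 + 2 = 8710 (decimal)
Convert 0o20720 (octal) → 2×4096 + 7×64 + 2×8 = 8656 (decimal)
Compute 8710 + 8656 = 17366
Convert 17366 (decimal) → 17366 = 1×10000 + 7×1000 + 3×100 + 6×10 + 6 → 一万七千三百六十六 (Chinese numeral)
一万七千三百六十六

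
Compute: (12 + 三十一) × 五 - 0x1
Convert 三十一 (Chinese numeral) → 3×10 + 1 = 31 (decimal)
Convert 五 (Chinese numeral) → 5 (decimal)
Convert 0x1 (hexadecimal) → 1 (decimal)
Expression in decimal: (12 + 31) × 5 - 1
Parentheses first: 12 + 31 = 43
Multiply: 43 × 5 = 215
Subtract: 215 - 1 = 214
214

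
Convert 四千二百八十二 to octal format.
Convert 四千二百八十二 (Chinese numeral) → 4×1000 + 2×100 + 8×10 + 2 = 4282 (decimal)
Convert 4282 (decimal) → 4282 = 1×4096 + 2×64 + 7×8 + 2 → 0o10272 (octal)
0o10272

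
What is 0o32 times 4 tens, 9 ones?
Convert 0o32 (octal) → 3×8 + 2 = 26 (decimal)
Convert 4 tens, 9 ones (place-value notation) → 4×10 + 9 = 49 (decimal)
Compute 26 × 49 = 1274
1274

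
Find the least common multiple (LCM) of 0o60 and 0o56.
Convert 0o60 (octal) → 6×8 = 48 (decimal)
Convert 0o56 (octal) → 5×8 + 6 = 46 (decimal)
Compute lcm(48, 46) = 1104
1104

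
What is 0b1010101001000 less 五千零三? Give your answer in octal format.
Convert 0b1010101001000 (binary) → 4096 + 1024 + 256 + 64 + 8 = 5448 (decimal)
Convert 五千零三 (Chinese numeral) → 5×1000 + 3 = 5003 (decimal)
Compute 5448 - 5003 = 445
Convert 445 (decimal) → 445 = 6×64 + 7×8 + 5 → 0o675 (octal)
0o675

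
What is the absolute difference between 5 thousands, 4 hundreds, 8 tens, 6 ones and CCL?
Convert 5 thousands, 4 hundreds, 8 tens, 6 ones (place-value notation) → 5×1000 + 4×100 + 8×10 + 6 = 5486 (decimal)
Convert CCL (Roman numeral) → 100 + 100 + 50 = 250 (decimal)
Compute |5486 - 250| = 5236
5236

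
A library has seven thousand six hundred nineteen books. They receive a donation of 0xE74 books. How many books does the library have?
Convert seven thousand six hundred nineteen (English words) → 7×1000 + 6×100 + 19 = 7619 (decimal)
Convert 0xE74 (hexadecimal) → 14×256 + 7×16 + 4 = 3700 (decimal)
Compute 7619 + 3700 = 11319
11319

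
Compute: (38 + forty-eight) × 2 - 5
Convert forty-eight (English words) → 48 (decimal)
Expression in decimal: (38 + 48) × 2 - 5
Parentheses first: 38 + 48 = 86
Multiply: 86 × 2 = 172
Subtract: 172 - 5 = 167
167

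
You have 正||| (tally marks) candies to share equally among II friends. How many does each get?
Convert 正||| (tally marks) → 5 + 3 = 8 (decimal)
Convert II (Roman numeral) → 1 + 1 = 2 (decimal)
Compute 8 ÷ 2 = 4
4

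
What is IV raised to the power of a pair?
Convert IV (Roman numeral) → 4 (decimal)
Convert a pair (colloquial) → 2 (decimal)
Compute 4 ^ 2 = 16
16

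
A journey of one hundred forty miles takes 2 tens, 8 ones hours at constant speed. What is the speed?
Convert one hundred forty (English words) → 1×100 + 40 = 140 (decimal)
Convert 2 tens, 8 ones (place-value notation) → 2×10 + 8 = 28 (decimal)
Compute 140 ÷ 28 = 5
5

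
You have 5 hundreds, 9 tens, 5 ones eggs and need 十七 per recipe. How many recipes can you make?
Convert 5 hundreds, 9 tens, 5 ones (place-value notation) → 5×100 + 9×10 + 5 = 595 (decimal)
Convert 十七 (Chinese numeral) → 1×10 + 7 = 17 (decimal)
Compute 595 ÷ 17 = 35
35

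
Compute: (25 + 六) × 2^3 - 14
Convert 六 (Chinese numeral) → 6 (decimal)
Convert 2^3 (power) → 8 (decimal)
Expression in decimal: (25 + 6) × 8 - 14
Parentheses first: 25 + 6 = 31
Multiply: 31 × 8 = 248
Subtract: 248 - 14 = 234
234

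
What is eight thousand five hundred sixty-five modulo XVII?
Convert eight thousand five hundred sixty-five (English words) → 8×1000 + 5×100 + 65 = 8565 (decimal)
Convert XVII (Roman numeral) → 10 + 5 + 1 + 1 = 17 (decimal)
Compute 8565 mod 17 = 14
14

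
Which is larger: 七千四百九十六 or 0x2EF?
Convert 七千四百九十六 (Chinese numeral) → 7×1000 + 4×100 + 9×10 + 6 = 7496 (decimal)
Convert 0x2EF (hexadecimal) → 2×256 + 14×16 + 15 = 751 (decimal)
Compare 7496 vs 751: larger = 7496
7496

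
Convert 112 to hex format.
Convert 112 (decimal) → 112 = 7×16 → 0x70 (hexadecimal)
0x70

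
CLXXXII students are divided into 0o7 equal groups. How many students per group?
Convert CLXXXII (Roman numeral) → 100 + 50 + 10 + 10 + 10 + 1 + 1 = 182 (decimal)
Convert 0o7 (octal) → 7 (decimal)
Compute 182 ÷ 7 = 26
26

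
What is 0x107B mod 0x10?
Convert 0x107B (hexadecimal) → 1×4096 + 7×16 + 11 = 4219 (decimal)
Convert 0x10 (hexadecimal) → 1×16 = 16 (decimal)
Compute 4219 mod 16 = 11
11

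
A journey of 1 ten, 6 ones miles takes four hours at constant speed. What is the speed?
Convert 1 ten, 6 ones (place-value notation) → 1×10 + 6 = 16 (decimal)
Convert four (English words) → 4 (decimal)
Compute 16 ÷ 4 = 4
4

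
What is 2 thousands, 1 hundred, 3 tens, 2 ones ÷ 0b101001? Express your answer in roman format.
Convert 2 thousands, 1 hundred, 3 tens, 2 ones (place-value notation) → 2×1000 + 1×100 + 3×10 + 2 = 2132 (decimal)
Convert 0b101001 (binary) → 32 + 8 + 1 = 41 (decimal)
Compute 2132 ÷ 41 = 52
Convert 52 (decimal) → 52 = 50 + 1 + 1 → LII (Roman numeral)
LII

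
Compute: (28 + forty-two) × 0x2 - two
Convert forty-two (English words) → 42 (decimal)
Convert 0x2 (hexadecimal) → 2 (decimal)
Convert two (English words) → 2 (decimal)
Expression in decimal: (28 + 42) × 2 - 2
Parentheses first: 28 + 42 = 70
Multiply: 70 × 2 = 140
Subtract: 140 - 2 = 138
138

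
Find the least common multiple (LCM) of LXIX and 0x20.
Convert LXIX (Roman numeral) → 50 + 10 + 9 = 69 (decimal)
Convert 0x20 (hexadecimal) → 2×16 = 32 (decimal)
Compute lcm(69, 32) = 2208
2208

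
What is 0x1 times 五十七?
Convert 0x1 (hexadecimal) → 1 (decimal)
Convert 五十七 (Chinese numeral) → 5×10 + 7 = 57 (decimal)
Compute 1 × 57 = 57
57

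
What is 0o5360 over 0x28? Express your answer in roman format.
Convert 0o5360 (octal) → 5×512 + 3×64 + 6×8 = 2800 (decimal)
Convert 0x28 (hexadecimal) → 2×16 + 8 = 40 (decimal)
Compute 2800 ÷ 40 = 70
Convert 70 (decimal) → 70 = 50 + 10 + 10 → LXX (Roman numeral)
LXX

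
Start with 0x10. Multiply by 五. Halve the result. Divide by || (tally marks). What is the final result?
Convert 0x10 (hexadecimal) → 1×16 = 16 (decimal)
Start: 16
Convert 五 (Chinese numeral) → 5 (decimal)
16 × 5 = 80
80 ÷ 2 = 40
Convert || (tally marks) → 2 (decimal)
40 ÷ 2 = 20
20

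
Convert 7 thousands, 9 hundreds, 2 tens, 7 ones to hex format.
Convert 7 thousands, 9 hundreds, 2 tens, 7 ones (place-value notation) → 7×1000 + 9×100 + 2×10 + 7 = 7927 (decimal)
Convert 7927 (decimal) → 7927 = 1×4096 + 14×256 + 15×16 + 7 → 0x1EF7 (hexadecimal)
0x1EF7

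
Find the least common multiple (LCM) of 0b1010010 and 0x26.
Convert 0b1010010 (binary) → 64 + 16 + 2 = 82 (decimal)
Convert 0x26 (hexadecimal) → 2×16 + 6 = 38 (decimal)
Compute lcm(82, 38) = 1558
1558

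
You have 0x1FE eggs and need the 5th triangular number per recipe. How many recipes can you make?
Convert 0x1FE (hexadecimal) → 1×256 + 15×16 + 14 = 510 (decimal)
Convert the 5th triangular number (triangular index) → 5×6/2 = 15 (decimal)
Compute 510 ÷ 15 = 34
34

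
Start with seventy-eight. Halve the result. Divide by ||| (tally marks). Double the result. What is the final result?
Convert seventy-eight (English words) → 78 (decimal)
Start: 78
78 ÷ 2 = 39
Convert ||| (tally marks) → 3 (decimal)
39 ÷ 3 = 13
13 × 2 = 26
26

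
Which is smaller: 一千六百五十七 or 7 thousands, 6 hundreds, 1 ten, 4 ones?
Convert 一千六百五十七 (Chinese numeral) → 1×1000 + 6×100 + 5×10 + 7 = 1657 (decimal)
Convert 7 thousands, 6 hundreds, 1 ten, 4 ones (place-value notation) → 7×1000 + 6×100 + 1×10 + 4 = 7614 (decimal)
Compare 1657 vs 7614: smaller = 1657
1657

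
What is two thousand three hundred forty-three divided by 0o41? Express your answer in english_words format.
Convert two thousand three hundred forty-three (English words) → 2×1000 + 3×100 + 43 = 2343 (decimal)
Convert 0o41 (octal) → 4×8 + 1 = 33 (decimal)
Compute 2343 ÷ 33 = 71
Convert 71 (decimal) → seventy-one (English words)
seventy-one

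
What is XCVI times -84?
Convert XCVI (Roman numeral) → 90 + 5 + 1 = 96 (decimal)
Compute 96 × -84 = -8064
-8064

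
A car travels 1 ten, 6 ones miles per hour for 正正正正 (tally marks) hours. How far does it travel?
Convert 1 ten, 6 ones (place-value notation) → 1×10 + 6 = 16 (decimal)
Convert 正正正正 (tally marks) → 5 + 5 + 5 + 5 = 20 (decimal)
Compute 16 × 20 = 320
320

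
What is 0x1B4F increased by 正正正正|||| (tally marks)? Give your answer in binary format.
Convert 0x1B4F (hexadecimal) → 1×4096 + 11×256 + 4×16 + 15 = 6991 (decimal)
Convert 正正正正|||| (tally marks) → 5 + 5 + 5 + 5 + 4 = 24 (decimal)
Compute 6991 + 24 = 7015
Convert 7015 (decimal) → 7015 = 4096 + 2048 + 512 + 256 + 64 + 32 + 4 + 2 + 1 → 0b1101101100111 (binary)
0b1101101100111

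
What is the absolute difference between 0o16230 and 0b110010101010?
Convert 0o16230 (octal) → 1×4096 + 6×512 + 2×64 + 3×8 = 7320 (decimal)
Convert 0b110010101010 (binary) → 2048 + 1024 + 128 + 32 + 8 + 2 = 3242 (decimal)
Compute |7320 - 3242| = 4078
4078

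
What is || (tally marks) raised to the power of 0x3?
Convert || (tally marks) → 2 (decimal)
Convert 0x3 (hexadecimal) → 3 (decimal)
Compute 2 ^ 3 = 8
8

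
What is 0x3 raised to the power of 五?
Convert 0x3 (hexadecimal) → 3 (decimal)
Convert 五 (Chinese numeral) → 5 (decimal)
Compute 3 ^ 5 = 243
243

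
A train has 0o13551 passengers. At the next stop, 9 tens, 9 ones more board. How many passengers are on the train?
Convert 0o13551 (octal) → 1×4096 + 3×512 + 5×64 + 5×8 + 1 = 5993 (decimal)
Convert 9 tens, 9 ones (place-value notation) → 9×10 + 9 = 99 (decimal)
Compute 5993 + 99 = 6092
6092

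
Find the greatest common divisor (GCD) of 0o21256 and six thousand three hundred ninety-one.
Convert 0o21256 (octal) → 2×4096 + 1×512 + 2×64 + 5×8 + 6 = 8878 (decimal)
Convert six thousand three hundred ninety-one (English words) → 6×1000 + 3×100 + 91 = 6391 (decimal)
Compute gcd(8878, 6391) = 1
1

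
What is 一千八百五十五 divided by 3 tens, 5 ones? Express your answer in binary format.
Convert 一千八百五十五 (Chinese numeral) → 1×1000 + 8×100 + 5×10 + 5 = 1855 (decimal)
Convert 3 tens, 5 ones (place-value notation) → 3×10 + 5 = 35 (decimal)
Compute 1855 ÷ 35 = 53
Convert 53 (decimal) → 53 = 32 + 16 + 4 + 1 → 0b110101 (binary)
0b110101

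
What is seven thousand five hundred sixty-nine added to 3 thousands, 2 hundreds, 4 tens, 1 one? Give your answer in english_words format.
Convert seven thousand five hundred sixty-nine (English words) → 7×1000 + 5×100 + 69 = 7569 (decimal)
Convert 3 thousands, 2 hundreds, 4 tens, 1 one (place-value notation) → 3×1000 + 2×100 + 4×10 + 1 = 3241 (decimal)
Compute 7569 + 3241 = 10810
Convert 10810 (decimal) → 10810 = 10×1000 + 8×100 + 10 → ten thousand eight hundred ten (English words)
ten thousand eight hundred ten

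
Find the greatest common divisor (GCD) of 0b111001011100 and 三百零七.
Convert 0b111001011100 (binary) → 2048 + 1024 + 512 + 64 + 16 + 8 + 4 = 3676 (decimal)
Convert 三百零七 (Chinese numeral) → 3×100 + 7 = 307 (decimal)
Compute gcd(3676, 307) = 1
1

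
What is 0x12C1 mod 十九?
Convert 0x12C1 (hexadecimal) → 1×4096 + 2×256 + 12×16 + 1 = 4801 (decimal)
Convert 十九 (Chinese numeral) → 1×10 + 9 = 19 (decimal)
Compute 4801 mod 19 = 13
13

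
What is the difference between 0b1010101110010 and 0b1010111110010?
Convert 0b1010101110010 (binary) → 4096 + 1024 + 256 + 64 + 32 + 16 + 2 = 5490 (decimal)
Convert 0b1010111110010 (binary) → 4096 + 1024 + 256 + 128 + 64 + 32 + 16 + 2 = 5618 (decimal)
Difference: |5490 - 5618| = 128
128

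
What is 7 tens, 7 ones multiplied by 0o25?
Convert 7 tens, 7 ones (place-value notation) → 7×10 + 7 = 77 (decimal)
Convert 0o25 (octal) → 2×8 + 5 = 21 (decimal)
Compute 77 × 21 = 1617
1617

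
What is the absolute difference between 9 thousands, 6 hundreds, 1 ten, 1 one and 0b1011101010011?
Convert 9 thousands, 6 hundreds, 1 ten, 1 one (place-value notation) → 9×1000 + 6×100 + 1×10 + 1 = 9611 (decimal)
Convert 0b1011101010011 (binary) → 4096 + 1024 + 512 + 256 + 64 + 16 + 2 + 1 = 5971 (decimal)
Compute |9611 - 5971| = 3640
3640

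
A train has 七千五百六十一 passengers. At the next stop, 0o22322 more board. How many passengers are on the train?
Convert 七千五百六十一 (Chinese numeral) → 7×1000 + 5×100 + 6×10 + 1 = 7561 (decimal)
Convert 0o22322 (octal) → 2×4096 + 2×512 + 3×64 + 2×8 + 2 = 9426 (decimal)
Compute 7561 + 9426 = 16987
16987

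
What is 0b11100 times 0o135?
Convert 0b11100 (binary) → 16 + 8 + 4 = 28 (decimal)
Convert 0o135 (octal) → 1×64 + 3×8 + 5 = 93 (decimal)
Compute 28 × 93 = 2604
2604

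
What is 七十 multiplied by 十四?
Convert 七十 (Chinese numeral) → 7×10 = 70 (decimal)
Convert 十四 (Chinese numeral) → 1×10 + 4 = 14 (decimal)
Compute 70 × 14 = 980
980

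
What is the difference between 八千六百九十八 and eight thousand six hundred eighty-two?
Convert 八千六百九十八 (Chinese numeral) → 8×1000 + 6×100 + 9×10 + 8 = 8698 (decimal)
Convert eight thousand six hundred eighty-two (English words) → 8×1000 + 6×100 + 82 = 8682 (decimal)
Difference: |8698 - 8682| = 16
16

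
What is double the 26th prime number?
The 26th prime number = 101
Compute 101 × 2 = 202
202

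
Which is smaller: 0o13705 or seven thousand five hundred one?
Convert 0o13705 (octal) → 1×4096 + 3×512 + 7×64 + 5 = 6085 (decimal)
Convert seven thousand five hundred one (English words) → 7×1000 + 5×100 + 1 = 7501 (decimal)
Compare 6085 vs 7501: smaller = 6085
6085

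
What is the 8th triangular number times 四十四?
Convert the 8th triangular number (triangular index) → 8×9/2 = 36 (decimal)
Convert 四十四 (Chinese numeral) → 4×10 + 4 = 44 (decimal)
Compute 36 × 44 = 1584
1584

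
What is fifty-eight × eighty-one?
Convert fifty-eight (English words) → 58 (decimal)
Convert eighty-one (English words) → 81 (decimal)
Compute 58 × 81 = 4698
4698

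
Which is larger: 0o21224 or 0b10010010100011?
Convert 0o21224 (octal) → 2×4096 + 1×512 + 2×64 + 2×8 + 4 = 8852 (decimal)
Convert 0b10010010100011 (binary) → 8192 + 1024 + 128 + 32 + 2 + 1 = 9379 (decimal)
Compare 8852 vs 9379: larger = 9379
9379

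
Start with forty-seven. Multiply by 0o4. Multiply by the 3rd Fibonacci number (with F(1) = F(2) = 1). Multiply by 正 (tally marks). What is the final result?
Convert forty-seven (English words) → 47 (decimal)
Start: 47
Convert 0o4 (octal) → 4 (decimal)
47 × 4 = 188
Convert the 3rd Fibonacci number (with F(1) = F(2) = 1) (Fibonacci index) → 1, 1, 2 → 2 (decimal)
188 × 2 = 376
Convert 正 (tally marks) → 5 (decimal)
376 × 5 = 1880
1880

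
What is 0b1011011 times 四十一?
Convert 0b1011011 (binary) → 64 + 16 + 8 + 2 + 1 = 91 (decimal)
Convert 四十一 (Chinese numeral) → 4×10 + 1 = 41 (decimal)
Compute 91 × 41 = 3731
3731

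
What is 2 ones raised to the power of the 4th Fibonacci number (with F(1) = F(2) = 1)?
Convert 2 ones (place-value notation) → 2 (decimal)
Convert the 4th Fibonacci number (with F(1) = F(2) = 1) (Fibonacci index) → 1, 1, 2, 3 → 3 (decimal)
Compute 2 ^ 3 = 8
8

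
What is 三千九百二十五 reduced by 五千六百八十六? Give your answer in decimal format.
Convert 三千九百二十五 (Chinese numeral) → 3×1000 + 9×100 + 2×10 + 5 = 3925 (decimal)
Convert 五千六百八十六 (Chinese numeral) → 5×1000 + 6×100 + 8×10 + 6 = 5686 (decimal)
Compute 3925 - 5686 = -1761
-1761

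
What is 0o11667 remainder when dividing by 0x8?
Convert 0o11667 (octal) → 1×4096 + 1×512 + 6×64 + 6×8 + 7 = 5047 (decimal)
Convert 0x8 (hexadecimal) → 8 (decimal)
Compute 5047 mod 8 = 7
7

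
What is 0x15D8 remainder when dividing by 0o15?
Convert 0x15D8 (hexadecimal) → 1×4096 + 5×256 + 13×16 + 8 = 5592 (decimal)
Convert 0o15 (octal) → 1×8 + 5 = 13 (decimal)
Compute 5592 mod 13 = 2
2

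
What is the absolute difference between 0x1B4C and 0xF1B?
Convert 0x1B4C (hexadecimal) → 1×4096 + 11×256 + 4×16 + 12 = 6988 (decimal)
Convert 0xF1B (hexadecimal) → 15×256 + 1×16 + 11 = 3867 (decimal)
Compute |6988 - 3867| = 3121
3121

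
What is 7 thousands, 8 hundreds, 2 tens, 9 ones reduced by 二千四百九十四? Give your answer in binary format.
Convert 7 thousands, 8 hundreds, 2 tens, 9 ones (place-value notation) → 7×1000 + 8×100 + 2×10 + 9 = 7829 (decimal)
Convert 二千四百九十四 (Chinese numeral) → 2×1000 + 4×100 + 9×10 + 4 = 2494 (decimal)
Compute 7829 - 2494 = 5335
Convert 5335 (decimal) → 5335 = 4096 + 1024 + 128 + 64 + 16 + 4 + 2 + 1 → 0b1010011010111 (binary)
0b1010011010111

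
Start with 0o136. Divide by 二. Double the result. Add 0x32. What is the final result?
Convert 0o136 (octal) → 1×64 + 3×8 + 6 = 94 (decimal)
Start: 94
Convert 二 (Chinese numeral) → 2 (decimal)
94 ÷ 2 = 47
47 × 2 = 94
Convert 0x32 (hexadecimal) → 3×16 + 2 = 50 (decimal)
94 + 50 = 144
144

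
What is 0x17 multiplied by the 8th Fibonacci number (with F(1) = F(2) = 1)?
Convert 0x17 (hexadecimal) → 1×16 + 7 = 23 (decimal)
Convert the 8th Fibonacci number (with F(1) = F(2) = 1) (Fibonacci index) → 1, 1, 2, 3, 5, 8, 13, 21 → 21 (decimal)
Compute 23 × 21 = 483
483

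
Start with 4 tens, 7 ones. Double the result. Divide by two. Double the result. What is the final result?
Convert 4 tens, 7 ones (place-value notation) → 4×10 + 7 = 47 (decimal)
Start: 47
47 × 2 = 94
Convert two (English words) → 2 (decimal)
94 ÷ 2 = 47
47 × 2 = 94
94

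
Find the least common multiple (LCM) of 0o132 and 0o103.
Convert 0o132 (octal) → 1×64 + 3×8 + 2 = 90 (decimal)
Convert 0o103 (octal) → 1×64 + 3 = 67 (decimal)
Compute lcm(90, 67) = 6030
6030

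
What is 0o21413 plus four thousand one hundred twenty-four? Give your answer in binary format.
Convert 0o21413 (octal) → 2×4096 + 1×512 + 4×64 + 1×8 + 3 = 8971 (decimal)
Convert four thousand one hundred twenty-four (English words) → 4×1000 + 1×100 + 24 = 4124 (decimal)
Compute 8971 + 4124 = 13095
Convert 13095 (decimal) → 13095 = 8192 + 4096 + 512 + 256 + 32 + 4 + 2 + 1 → 0b11001100100111 (binary)
0b11001100100111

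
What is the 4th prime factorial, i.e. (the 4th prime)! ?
Convert the 4th prime (prime index) → 7 (decimal)
Compute 7! = 5040
5040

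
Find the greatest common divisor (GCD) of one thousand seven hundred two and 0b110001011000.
Convert one thousand seven hundred two (English words) → 1×1000 + 7×100 + 2 = 1702 (decimal)
Convert 0b110001011000 (binary) → 2048 + 1024 + 64 + 16 + 8 = 3160 (decimal)
Compute gcd(1702, 3160) = 2
2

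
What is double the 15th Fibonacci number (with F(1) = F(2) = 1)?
The 15th Fibonacci number (with F(1) = F(2) = 1): 1, 1, 2, 3, 5, 8, 13, 21, 34, 55, 89, 144, 233, 377, 610 → 610
Compute 610 × 2 = 1220
1220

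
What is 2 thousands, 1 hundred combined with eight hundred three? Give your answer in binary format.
Convert 2 thousands, 1 hundred (place-value notation) → 2×1000 + 1×100 = 2100 (decimal)
Convert eight hundred three (English words) → 8×100 + 3 = 803 (decimal)
Compute 2100 + 803 = 2903
Convert 2903 (decimal) → 2903 = 2048 + 512 + 256 + 64 + 16 + 4 + 2 + 1 → 0b101101010111 (binary)
0b101101010111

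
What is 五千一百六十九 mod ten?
Convert 五千一百六十九 (Chinese numeral) → 5×1000 + 1×100 + 6×10 + 9 = 5169 (decimal)
Convert ten (English words) → 10 (decimal)
Compute 5169 mod 10 = 9
9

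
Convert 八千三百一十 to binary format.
Convert 八千三百一十 (Chinese numeral) → 8×1000 + 3×100 + 1×10 = 8310 (decimal)
Convert 8310 (decimal) → 8310 = 8192 + 64 + 32 + 16 + 4 + 2 → 0b10000001110110 (binary)
0b10000001110110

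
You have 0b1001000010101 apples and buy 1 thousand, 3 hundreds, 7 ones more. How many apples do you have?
Convert 0b1001000010101 (binary) → 4096 + 512 + 16 + 4 + 1 = 4629 (decimal)
Convert 1 thousand, 3 hundreds, 7 ones (place-value notation) → 1×1000 + 3×100 + 7 = 1307 (decimal)
Compute 4629 + 1307 = 5936
5936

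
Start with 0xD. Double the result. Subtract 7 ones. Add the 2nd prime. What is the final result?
Convert 0xD (hexadecimal) → 13 (decimal)
Start: 13
13 × 2 = 26
Convert 7 ones (place-value notation) → 7 (decimal)
26 - 7 = 19
Convert the 2nd prime (prime index) → 3 (decimal)
19 + 3 = 22
22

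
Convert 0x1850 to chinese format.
Convert 0x1850 (hexadecimal) → 1×4096 + 8×256 + 5×16 = 6224 (decimal)
Convert 6224 (decimal) → 6224 = 6×1000 + 2×100 + 2×10 + 4 → 六千二百二十四 (Chinese numeral)
六千二百二十四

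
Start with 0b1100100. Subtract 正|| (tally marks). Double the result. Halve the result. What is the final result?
Convert 0b1100100 (binary) → 64 + 32 + 4 = 100 (decimal)
Start: 100
Convert 正|| (tally marks) → 5 + 2 = 7 (decimal)
100 - 7 = 93
93 × 2 = 186
186 ÷ 2 = 93
93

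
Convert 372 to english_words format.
Convert 372 (decimal) → 372 = 3×100 + 72 → three hundred seventy-two (English words)
three hundred seventy-two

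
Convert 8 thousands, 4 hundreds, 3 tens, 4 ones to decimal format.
Convert 8 thousands, 4 hundreds, 3 tens, 4 ones (place-value notation) → 8×1000 + 4×100 + 3×10 + 4 = 8434 (decimal)
8434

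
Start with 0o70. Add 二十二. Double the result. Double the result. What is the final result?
Convert 0o70 (octal) → 7×8 = 56 (decimal)
Start: 56
Convert 二十二 (Chinese numeral) → 2×10 + 2 = 22 (decimal)
56 + 22 = 78
78 × 2 = 156
156 × 2 = 312
312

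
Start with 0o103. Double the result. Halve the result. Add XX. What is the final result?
Convert 0o103 (octal) → 1×64 + 3 = 67 (decimal)
Start: 67
67 × 2 = 134
134 ÷ 2 = 67
Convert XX (Roman numeral) → 10 + 10 = 20 (decimal)
67 + 20 = 87
87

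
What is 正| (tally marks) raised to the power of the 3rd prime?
Convert 正| (tally marks) → 5 + 1 = 6 (decimal)
Convert the 3rd prime (prime index) → 5 (decimal)
Compute 6 ^ 5 = 7776
7776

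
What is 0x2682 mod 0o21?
Convert 0x2682 (hexadecimal) → 2×4096 + 6×256 + 8×16 + 2 = 9858 (decimal)
Convert 0o21 (octal) → 2×8 + 1 = 17 (decimal)
Compute 9858 mod 17 = 15
15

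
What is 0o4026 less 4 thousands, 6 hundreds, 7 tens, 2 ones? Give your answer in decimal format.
Convert 0o4026 (octal) → 4×512 + 2×8 + 6 = 2070 (decimal)
Convert 4 thousands, 6 hundreds, 7 tens, 2 ones (place-value notation) → 4×1000 + 6×100 + 7×10 + 2 = 4672 (decimal)
Compute 2070 - 4672 = -2602
-2602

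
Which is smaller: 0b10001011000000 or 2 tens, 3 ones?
Convert 0b10001011000000 (binary) → 8192 + 512 + 128 + 64 = 8896 (decimal)
Convert 2 tens, 3 ones (place-value notation) → 2×10 + 3 = 23 (decimal)
Compare 8896 vs 23: smaller = 23
23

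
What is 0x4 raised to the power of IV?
Convert 0x4 (hexadecimal) → 4 (decimal)
Convert IV (Roman numeral) → 4 (decimal)
Compute 4 ^ 4 = 256
256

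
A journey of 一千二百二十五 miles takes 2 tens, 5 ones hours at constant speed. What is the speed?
Convert 一千二百二十五 (Chinese numeral) → 1×1000 + 2×100 + 2×10 + 5 = 1225 (decimal)
Convert 2 tens, 5 ones (place-value notation) → 2×10 + 5 = 25 (decimal)
Compute 1225 ÷ 25 = 49
49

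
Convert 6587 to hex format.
Convert 6587 (decimal) → 6587 = 1×4096 + 9×256 + 11×16 + 11 → 0x19BB (hexadecimal)
0x19BB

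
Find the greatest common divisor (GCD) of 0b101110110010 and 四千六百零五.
Convert 0b101110110010 (binary) → 2048 + 512 + 256 + 128 + 32 + 16 + 2 = 2994 (decimal)
Convert 四千六百零五 (Chinese numeral) → 4×1000 + 6×100 + 5 = 4605 (decimal)
Compute gcd(2994, 4605) = 3
3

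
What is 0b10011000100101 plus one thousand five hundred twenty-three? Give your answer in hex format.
Convert 0b10011000100101 (binary) → 8192 + 1024 + 512 + 32 + 4 + 1 = 9765 (decimal)
Convert one thousand five hundred twenty-three (English words) → 1×1000 + 5×100 + 23 = 1523 (decimal)
Compute 9765 + 1523 = 11288
Convert 11288 (decimal) → 11288 = 2×4096 + 12×256 + 1×16 + 8 → 0x2C18 (hexadecimal)
0x2C18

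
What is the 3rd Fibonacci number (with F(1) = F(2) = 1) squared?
The 3rd Fibonacci number (with F(1) = F(2) = 1): 1, 1, 2 → 2
Compute 2² = 2 × 2 = 4
4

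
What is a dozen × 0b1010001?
Convert a dozen (colloquial) → 12 (decimal)
Convert 0b1010001 (binary) → 64 + 16 + 1 = 81 (decimal)
Compute 12 × 81 = 972
972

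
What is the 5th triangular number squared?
The 5th triangular number = 5×6/2 = 15
Compute 15² = 15 × 15 = 225
225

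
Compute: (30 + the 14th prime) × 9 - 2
Convert the 14th prime (prime index) → 43 (decimal)
Expression in decimal: (30 + 43) × 9 - 2
Parentheses first: 30 + 43 = 73
Multiply: 73 × 9 = 657
Subtract: 657 - 2 = 655
655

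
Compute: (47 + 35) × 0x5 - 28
Convert 0x5 (hexadecimal) → 5 (decimal)
Expression in decimal: (47 + 35) × 5 - 28
Parentheses first: 47 + 35 = 82
Multiply: 82 × 5 = 410
Subtract: 410 - 28 = 382
382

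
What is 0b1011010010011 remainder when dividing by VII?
Convert 0b1011010010011 (binary) → 4096 + 1024 + 512 + 128 + 16 + 2 + 1 = 5779 (decimal)
Convert VII (Roman numeral) → 5 + 1 + 1 = 7 (decimal)
Compute 5779 mod 7 = 4
4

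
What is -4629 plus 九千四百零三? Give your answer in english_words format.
Convert 九千四百零三 (Chinese numeral) → 9×1000 + 4×100 + 3 = 9403 (decimal)
Compute -4629 + 9403 = 4774
Convert 4774 (decimal) → 4774 = 4×1000 + 7×100 + 74 → four thousand seven hundred seventy-four (English words)
four thousand seven hundred seventy-four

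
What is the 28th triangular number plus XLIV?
The 28th triangular number = 28×29/2 = 406
Convert XLIV (Roman numeral) → 40 + 4 = 44 (decimal)
Compute 406 + 44 = 450
450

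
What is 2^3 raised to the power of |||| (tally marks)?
Convert 2^3 (power) → 8 (decimal)
Convert |||| (tally marks) → 4 (decimal)
Compute 8 ^ 4 = 4096
4096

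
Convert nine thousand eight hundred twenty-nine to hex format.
Convert nine thousand eight hundred twenty-nine (English words) → 9×1000 + 8×100 + 29 = 9829 (decimal)
Convert 9829 (decimal) → 9829 = 2×4096 + 6×256 + 6×16 + 5 → 0x2665 (hexadecimal)
0x2665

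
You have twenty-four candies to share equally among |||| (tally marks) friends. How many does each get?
Convert twenty-four (English words) → 24 (decimal)
Convert |||| (tally marks) → 4 (decimal)
Compute 24 ÷ 4 = 6
6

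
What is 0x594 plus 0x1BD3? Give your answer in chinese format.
Convert 0x594 (hexadecimal) → 5×256 + 9×16 + 4 = 1428 (decimal)
Convert 0x1BD3 (hexadecimal) → 1×4096 + 11×256 + 13×16 + 3 = 7123 (decimal)
Compute 1428 + 7123 = 8551
Convert 8551 (decimal) → 8551 = 8×1000 + 5×100 + 5×10 + 1 → 八千五百五十一 (Chinese numeral)
八千五百五十一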